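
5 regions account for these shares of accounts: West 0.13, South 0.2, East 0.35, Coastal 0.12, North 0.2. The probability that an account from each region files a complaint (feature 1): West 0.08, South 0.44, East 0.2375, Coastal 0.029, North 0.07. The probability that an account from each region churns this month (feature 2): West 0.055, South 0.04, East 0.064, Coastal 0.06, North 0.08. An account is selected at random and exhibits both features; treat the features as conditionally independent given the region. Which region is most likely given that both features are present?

Unnormalized posteriors (prior × likelihood):
  West: 0.13 × 0.08 × 0.055 = 0.000572
  South: 0.2 × 0.44 × 0.04 = 0.00352
  East: 0.35 × 0.2375 × 0.064 = 0.00532
  Coastal: 0.12 × 0.029 × 0.06 = 0.0002088
  North: 0.2 × 0.07 × 0.08 = 0.00112
Total = 0.0107408.
Largest term belongs to East, so East is most probable.

East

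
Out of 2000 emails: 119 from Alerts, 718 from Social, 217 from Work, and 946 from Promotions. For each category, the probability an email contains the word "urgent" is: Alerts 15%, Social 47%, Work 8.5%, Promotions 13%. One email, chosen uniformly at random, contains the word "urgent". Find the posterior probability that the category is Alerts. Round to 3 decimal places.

0.036

Compute prior × likelihood for every hypothesis:
  Alerts: 0.0595 × 0.15 = 0.008925
  Social: 0.359 × 0.47 = 0.16873
  Work: 0.1085 × 0.085 = 0.0092225
  Promotions: 0.473 × 0.13 = 0.06149
Total = 0.2483675.
P(Alerts | evidence) = 0.008925 / 0.2483675 ≈ 0.036.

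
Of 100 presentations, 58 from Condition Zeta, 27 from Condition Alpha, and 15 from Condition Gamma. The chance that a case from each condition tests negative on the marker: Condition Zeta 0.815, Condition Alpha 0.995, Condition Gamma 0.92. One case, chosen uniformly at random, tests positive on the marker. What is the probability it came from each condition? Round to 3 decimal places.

Taking complements, P(marker-positive | each) = Condition Zeta 0.185, Condition Alpha 0.005, Condition Gamma 0.08.
Compute prior × likelihood for every hypothesis:
  Condition Zeta: 0.58 × 0.185 = 0.1073
  Condition Alpha: 0.27 × 0.005 = 0.00135
  Condition Gamma: 0.15 × 0.08 = 0.012
Sum = 0.12065.
P(Condition Zeta | marker-positive) = 0.1073/0.12065 ≈ 0.889
P(Condition Alpha | marker-positive) = 0.00135/0.12065 ≈ 0.011
P(Condition Gamma | marker-positive) = 0.012/0.12065 ≈ 0.099

Condition Zeta 0.889, Condition Alpha 0.011, Condition Gamma 0.099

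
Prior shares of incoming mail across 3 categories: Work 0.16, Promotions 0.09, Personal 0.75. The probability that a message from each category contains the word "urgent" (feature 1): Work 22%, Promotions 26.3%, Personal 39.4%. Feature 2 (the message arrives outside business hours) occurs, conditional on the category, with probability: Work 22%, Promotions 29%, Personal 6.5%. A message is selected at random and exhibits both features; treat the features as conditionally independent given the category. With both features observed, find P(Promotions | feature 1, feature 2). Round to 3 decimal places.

0.203

Unnormalized posteriors (prior × likelihood):
  Work: 0.16 × 0.22 × 0.22 = 0.007744
  Promotions: 0.09 × 0.263 × 0.29 = 0.0068643
  Personal: 0.75 × 0.394 × 0.065 = 0.0192075
Total = 0.0338158.
P(Promotions | evidence) = 0.0068643 / 0.0338158 ≈ 0.203.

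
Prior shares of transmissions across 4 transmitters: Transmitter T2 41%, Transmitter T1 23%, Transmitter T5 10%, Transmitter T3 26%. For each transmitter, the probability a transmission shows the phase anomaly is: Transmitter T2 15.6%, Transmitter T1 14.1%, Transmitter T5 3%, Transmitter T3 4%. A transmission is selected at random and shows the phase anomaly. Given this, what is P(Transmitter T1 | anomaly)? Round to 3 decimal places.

Compute prior × likelihood for every hypothesis:
  Transmitter T2: 0.41 × 0.156 = 0.06396
  Transmitter T1: 0.23 × 0.141 = 0.03243
  Transmitter T5: 0.1 × 0.03 = 0.003
  Transmitter T3: 0.26 × 0.04 = 0.0104
Total = 0.10979.
P(Transmitter T1 | evidence) = 0.03243 / 0.10979 ≈ 0.295.

0.295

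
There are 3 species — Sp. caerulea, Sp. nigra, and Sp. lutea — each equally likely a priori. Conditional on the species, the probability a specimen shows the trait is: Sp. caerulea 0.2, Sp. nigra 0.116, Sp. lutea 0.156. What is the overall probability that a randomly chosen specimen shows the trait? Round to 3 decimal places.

0.157

Since the prior is uniform, the posterior is proportional to the likelihood:
  Sp. caerulea: 0.2
  Sp. nigra: 0.116
  Sp. lutea: 0.156
P(trait) = (1/3) × (0.2 + 0.116 + 0.156) = 0.472/3 ≈ 0.157.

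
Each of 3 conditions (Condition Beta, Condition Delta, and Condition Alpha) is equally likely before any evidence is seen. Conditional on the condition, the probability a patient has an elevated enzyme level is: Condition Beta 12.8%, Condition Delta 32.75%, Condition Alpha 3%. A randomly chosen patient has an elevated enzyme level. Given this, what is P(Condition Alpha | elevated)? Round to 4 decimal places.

0.0618

Since the prior is uniform, the posterior is proportional to the likelihood:
  Condition Beta: 0.128
  Condition Delta: 0.3275
  Condition Alpha: 0.03
Normalizing constant = 0.4855.
P(Condition Alpha | evidence) = 0.03 / 0.4855 ≈ 0.0618.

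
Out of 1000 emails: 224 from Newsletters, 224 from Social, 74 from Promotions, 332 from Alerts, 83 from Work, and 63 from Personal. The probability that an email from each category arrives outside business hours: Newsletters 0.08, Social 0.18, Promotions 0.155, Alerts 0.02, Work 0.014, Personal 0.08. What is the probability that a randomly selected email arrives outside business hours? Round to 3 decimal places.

Compute prior × likelihood for every hypothesis:
  Newsletters: 0.224 × 0.08 = 0.01792
  Social: 0.224 × 0.18 = 0.04032
  Promotions: 0.074 × 0.155 = 0.01147
  Alerts: 0.332 × 0.02 = 0.00664
  Work: 0.083 × 0.014 = 0.001162
  Personal: 0.063 × 0.08 = 0.00504
P(off-hours) = 0.01792 + 0.04032 + 0.01147 + 0.00664 + 0.001162 + 0.00504 = 0.082552 → 0.083.

0.083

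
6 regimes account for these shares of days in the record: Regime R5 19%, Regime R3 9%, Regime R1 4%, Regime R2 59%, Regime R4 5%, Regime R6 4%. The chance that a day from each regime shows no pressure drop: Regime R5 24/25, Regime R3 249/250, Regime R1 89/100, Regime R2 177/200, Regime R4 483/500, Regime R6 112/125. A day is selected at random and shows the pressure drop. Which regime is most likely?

Regime R2

Taking complements, P(drop | each) = Regime R5 0.04, Regime R3 0.004, Regime R1 0.11, Regime R2 0.115, Regime R4 0.034, Regime R6 0.104.
Compute prior × likelihood for every hypothesis:
  Regime R5: 0.19 × 0.04 = 0.0076
  Regime R3: 0.09 × 0.004 = 0.00036
  Regime R1: 0.04 × 0.11 = 0.0044
  Regime R2: 0.59 × 0.115 = 0.06785
  Regime R4: 0.05 × 0.034 = 0.0017
  Regime R6: 0.04 × 0.104 = 0.00416
Normalizing constant = 0.08607.
Largest term belongs to Regime R2, so Regime R2 is most probable.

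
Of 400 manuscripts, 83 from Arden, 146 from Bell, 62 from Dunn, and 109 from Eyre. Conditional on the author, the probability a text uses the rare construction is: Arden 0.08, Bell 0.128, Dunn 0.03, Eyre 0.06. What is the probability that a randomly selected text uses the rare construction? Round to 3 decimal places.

Prior × likelihood for each hypothesis:
  Arden: 0.2075 × 0.08 = 0.0166
  Bell: 0.365 × 0.128 = 0.04672
  Dunn: 0.155 × 0.03 = 0.00465
  Eyre: 0.2725 × 0.06 = 0.01635
P(rare-form) = 0.0166 + 0.04672 + 0.00465 + 0.01635 = 0.08432 → 0.084.

0.084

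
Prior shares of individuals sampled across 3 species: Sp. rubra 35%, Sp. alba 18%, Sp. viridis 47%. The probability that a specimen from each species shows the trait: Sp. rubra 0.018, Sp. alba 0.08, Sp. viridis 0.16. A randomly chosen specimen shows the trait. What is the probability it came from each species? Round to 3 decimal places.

Sp. rubra 0.066, Sp. alba 0.150, Sp. viridis 0.784

Prior × likelihood for each hypothesis:
  Sp. rubra: 0.35 × 0.018 = 0.0063
  Sp. alba: 0.18 × 0.08 = 0.0144
  Sp. viridis: 0.47 × 0.16 = 0.0752
Normalizing constant = 0.0959.
P(Sp. rubra | trait) = 0.0063/0.0959 ≈ 0.066
P(Sp. alba | trait) = 0.0144/0.0959 ≈ 0.150
P(Sp. viridis | trait) = 0.0752/0.0959 ≈ 0.784
(Check: 0.066+0.150+0.784 = 1.000.)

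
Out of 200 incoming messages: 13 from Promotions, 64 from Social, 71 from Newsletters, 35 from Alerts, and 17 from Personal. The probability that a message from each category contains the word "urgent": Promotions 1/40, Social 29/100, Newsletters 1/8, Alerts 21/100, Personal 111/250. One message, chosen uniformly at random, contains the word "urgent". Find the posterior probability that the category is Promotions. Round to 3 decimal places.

Compute prior × likelihood for every hypothesis:
  Promotions: 0.065 × 0.025 = 0.001625
  Social: 0.32 × 0.29 = 0.0928
  Newsletters: 0.355 × 0.125 = 0.044375
  Alerts: 0.175 × 0.21 = 0.03675
  Personal: 0.085 × 0.444 = 0.03774
Sum = 0.21329.
P(Promotions | evidence) = 0.001625 / 0.21329 ≈ 0.008.

0.008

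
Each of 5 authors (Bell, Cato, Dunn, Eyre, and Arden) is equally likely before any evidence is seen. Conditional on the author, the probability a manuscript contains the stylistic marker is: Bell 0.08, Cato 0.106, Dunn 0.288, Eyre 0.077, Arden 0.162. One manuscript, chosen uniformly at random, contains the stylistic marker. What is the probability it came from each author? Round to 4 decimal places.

Bell 0.1122, Cato 0.1487, Dunn 0.4039, Eyre 0.1080, Arden 0.2272

Since the prior is uniform, the posterior is proportional to the likelihood:
  Bell: 0.08
  Cato: 0.106
  Dunn: 0.288
  Eyre: 0.077
  Arden: 0.162
Total = 0.713.
P(Bell | marker) = 0.08/0.713 ≈ 0.1122
P(Cato | marker) = 0.106/0.713 ≈ 0.1487
P(Dunn | marker) = 0.288/0.713 ≈ 0.4039
P(Eyre | marker) = 0.077/0.713 ≈ 0.1080
P(Arden | marker) = 0.162/0.713 ≈ 0.2272
(Check: 0.1122+0.1487+0.4039+0.1080+0.2272 = 1.0000.)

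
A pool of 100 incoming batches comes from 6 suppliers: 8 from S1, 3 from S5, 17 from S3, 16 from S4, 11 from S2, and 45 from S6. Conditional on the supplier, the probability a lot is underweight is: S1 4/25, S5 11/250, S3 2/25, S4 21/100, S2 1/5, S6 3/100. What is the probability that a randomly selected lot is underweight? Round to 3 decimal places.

Compute prior × likelihood for every hypothesis:
  S1: 0.08 × 0.16 = 0.0128
  S5: 0.03 × 0.044 = 0.00132
  S3: 0.17 × 0.08 = 0.0136
  S4: 0.16 × 0.21 = 0.0336
  S2: 0.11 × 0.2 = 0.022
  S6: 0.45 × 0.03 = 0.0135
P(underweight) = 0.0128 + 0.00132 + 0.0136 + 0.0336 + 0.022 + 0.0135 = 0.09682 → 0.097.

0.097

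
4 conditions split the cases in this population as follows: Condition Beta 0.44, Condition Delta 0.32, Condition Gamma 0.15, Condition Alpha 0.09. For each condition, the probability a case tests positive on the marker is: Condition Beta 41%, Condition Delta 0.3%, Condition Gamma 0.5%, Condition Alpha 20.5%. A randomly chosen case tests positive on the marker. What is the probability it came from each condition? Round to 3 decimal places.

Condition Beta 0.899, Condition Delta 0.005, Condition Gamma 0.004, Condition Alpha 0.092

Prior × likelihood for each hypothesis:
  Condition Beta: 0.44 × 0.41 = 0.1804
  Condition Delta: 0.32 × 0.003 = 0.00096
  Condition Gamma: 0.15 × 0.005 = 0.00075
  Condition Alpha: 0.09 × 0.205 = 0.01845
Normalizing constant = 0.20056.
P(Condition Beta | marker-positive) = 0.1804/0.20056 ≈ 0.899
P(Condition Delta | marker-positive) = 0.00096/0.20056 ≈ 0.005
P(Condition Gamma | marker-positive) = 0.00075/0.20056 ≈ 0.004
P(Condition Alpha | marker-positive) = 0.01845/0.20056 ≈ 0.092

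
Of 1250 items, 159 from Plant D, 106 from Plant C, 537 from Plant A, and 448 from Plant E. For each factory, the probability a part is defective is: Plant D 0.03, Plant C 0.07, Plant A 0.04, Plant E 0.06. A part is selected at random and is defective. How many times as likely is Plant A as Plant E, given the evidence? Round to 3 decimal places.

0.799

Unnormalized posteriors (prior × likelihood):
  Plant D: 0.1272 × 0.03 = 0.003816
  Plant C: 0.0848 × 0.07 = 0.005936
  Plant A: 0.4296 × 0.04 = 0.017184
  Plant E: 0.3584 × 0.06 = 0.021504
Total = 0.04844.
The ratio is 0.017184 / 0.021504 (the normalizer cancels) = 0.799.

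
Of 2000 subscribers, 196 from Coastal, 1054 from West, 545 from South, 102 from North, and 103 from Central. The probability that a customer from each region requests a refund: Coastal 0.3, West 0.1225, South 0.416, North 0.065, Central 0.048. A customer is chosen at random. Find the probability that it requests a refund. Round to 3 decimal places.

0.213

By Bayes' rule, posterior ∝ prior × likelihood:
  Coastal: 0.098 × 0.3 = 0.0294
  West: 0.527 × 0.1225 = 0.0645575
  South: 0.2725 × 0.416 = 0.11336
  North: 0.051 × 0.065 = 0.003315
  Central: 0.0515 × 0.048 = 0.002472
P(refund) = 0.0294 + 0.0645575 + 0.11336 + 0.003315 + 0.002472 = 0.2131045 → 0.213.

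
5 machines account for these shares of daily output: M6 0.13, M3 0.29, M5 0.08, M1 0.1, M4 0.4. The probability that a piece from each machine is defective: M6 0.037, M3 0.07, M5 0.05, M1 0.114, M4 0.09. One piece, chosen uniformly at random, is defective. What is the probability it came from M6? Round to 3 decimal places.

0.063

Unnormalized posteriors (prior × likelihood):
  M6: 0.13 × 0.037 = 0.00481
  M3: 0.29 × 0.07 = 0.0203
  M5: 0.08 × 0.05 = 0.004
  M1: 0.1 × 0.114 = 0.0114
  M4: 0.4 × 0.09 = 0.036
Normalizing constant = 0.07651.
P(M6 | evidence) = 0.00481 / 0.07651 ≈ 0.063.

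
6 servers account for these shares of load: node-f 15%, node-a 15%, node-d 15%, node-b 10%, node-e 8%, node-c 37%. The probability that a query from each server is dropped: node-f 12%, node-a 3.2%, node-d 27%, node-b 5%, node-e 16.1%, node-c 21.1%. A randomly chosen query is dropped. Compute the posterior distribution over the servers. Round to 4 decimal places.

Compute prior × likelihood for every hypothesis:
  node-f: 0.15 × 0.12 = 0.018
  node-a: 0.15 × 0.032 = 0.0048
  node-d: 0.15 × 0.27 = 0.0405
  node-b: 0.1 × 0.05 = 0.005
  node-e: 0.08 × 0.161 = 0.01288
  node-c: 0.37 × 0.211 = 0.07807
Normalizing constant = 0.15925.
P(node-f | dropped) = 0.018/0.15925 ≈ 0.1130
P(node-a | dropped) = 0.0048/0.15925 ≈ 0.0301
P(node-d | dropped) = 0.0405/0.15925 ≈ 0.2543
P(node-b | dropped) = 0.005/0.15925 ≈ 0.0314
P(node-e | dropped) = 0.01288/0.15925 ≈ 0.0809
P(node-c | dropped) = 0.07807/0.15925 ≈ 0.4902
(Check: 0.1130+0.0301+0.2543+0.0314+0.0809+0.4902 = 0.9999.)

node-f 0.1130, node-a 0.0301, node-d 0.2543, node-b 0.0314, node-e 0.0809, node-c 0.4902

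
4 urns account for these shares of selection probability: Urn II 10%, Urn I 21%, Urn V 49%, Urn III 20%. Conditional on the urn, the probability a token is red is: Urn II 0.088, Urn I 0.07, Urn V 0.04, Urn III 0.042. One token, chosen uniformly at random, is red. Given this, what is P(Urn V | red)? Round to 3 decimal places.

Unnormalized posteriors (prior × likelihood):
  Urn II: 0.1 × 0.088 = 0.0088
  Urn I: 0.21 × 0.07 = 0.0147
  Urn V: 0.49 × 0.04 = 0.0196
  Urn III: 0.2 × 0.042 = 0.0084
Total = 0.0515.
P(Urn V | evidence) = 0.0196 / 0.0515 ≈ 0.381.

0.381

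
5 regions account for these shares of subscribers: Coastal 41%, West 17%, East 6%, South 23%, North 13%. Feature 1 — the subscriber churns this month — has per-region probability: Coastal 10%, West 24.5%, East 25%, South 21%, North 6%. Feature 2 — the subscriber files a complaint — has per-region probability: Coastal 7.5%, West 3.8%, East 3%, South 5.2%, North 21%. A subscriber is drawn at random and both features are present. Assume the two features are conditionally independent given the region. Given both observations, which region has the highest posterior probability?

By Bayes' rule, posterior ∝ prior × likelihood:
  Coastal: 0.41 × 0.1 × 0.075 = 0.003075
  West: 0.17 × 0.245 × 0.038 = 0.0015827
  East: 0.06 × 0.25 × 0.03 = 0.00045
  South: 0.23 × 0.21 × 0.052 = 0.0025116
  North: 0.13 × 0.06 × 0.21 = 0.001638
Sum = 0.0092573.
Largest term belongs to Coastal, so Coastal is most probable.

Coastal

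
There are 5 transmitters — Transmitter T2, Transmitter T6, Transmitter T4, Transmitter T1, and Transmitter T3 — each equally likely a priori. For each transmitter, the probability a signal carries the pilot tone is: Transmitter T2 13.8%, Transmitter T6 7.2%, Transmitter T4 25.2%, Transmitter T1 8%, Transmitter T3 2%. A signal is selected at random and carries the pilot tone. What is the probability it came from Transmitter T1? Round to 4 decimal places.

0.1423

Since the prior is uniform, the posterior is proportional to the likelihood:
  Transmitter T2: 0.138
  Transmitter T6: 0.072
  Transmitter T4: 0.252
  Transmitter T1: 0.08
  Transmitter T3: 0.02
Total = 0.562.
P(Transmitter T1 | evidence) = 0.08 / 0.562 ≈ 0.1423.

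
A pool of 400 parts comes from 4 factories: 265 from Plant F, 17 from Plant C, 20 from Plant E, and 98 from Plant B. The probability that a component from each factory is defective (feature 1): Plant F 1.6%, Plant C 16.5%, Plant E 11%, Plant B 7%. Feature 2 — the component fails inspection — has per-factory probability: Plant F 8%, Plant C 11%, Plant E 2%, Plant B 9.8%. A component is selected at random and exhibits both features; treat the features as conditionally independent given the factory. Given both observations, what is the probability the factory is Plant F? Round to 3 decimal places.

Compute prior × likelihood for every hypothesis:
  Plant F: 0.6625 × 0.016 × 0.08 = 0.000848
  Plant C: 0.0425 × 0.165 × 0.11 = 0.000771375
  Plant E: 0.05 × 0.11 × 0.02 = 0.00011
  Plant B: 0.245 × 0.07 × 0.098 = 0.0016807
Sum = 0.003410075.
P(Plant F | evidence) = 0.000848 / 0.003410075 ≈ 0.249.

0.249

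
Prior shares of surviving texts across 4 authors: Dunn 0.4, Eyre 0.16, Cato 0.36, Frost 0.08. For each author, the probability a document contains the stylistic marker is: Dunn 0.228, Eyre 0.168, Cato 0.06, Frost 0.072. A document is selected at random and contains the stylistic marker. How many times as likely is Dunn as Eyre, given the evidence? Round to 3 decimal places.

By Bayes' rule, posterior ∝ prior × likelihood:
  Dunn: 0.4 × 0.228 = 0.0912
  Eyre: 0.16 × 0.168 = 0.02688
  Cato: 0.36 × 0.06 = 0.0216
  Frost: 0.08 × 0.072 = 0.00576
Sum = 0.14544.
The ratio is 0.0912 / 0.02688 (the normalizer cancels) = 3.393.

3.393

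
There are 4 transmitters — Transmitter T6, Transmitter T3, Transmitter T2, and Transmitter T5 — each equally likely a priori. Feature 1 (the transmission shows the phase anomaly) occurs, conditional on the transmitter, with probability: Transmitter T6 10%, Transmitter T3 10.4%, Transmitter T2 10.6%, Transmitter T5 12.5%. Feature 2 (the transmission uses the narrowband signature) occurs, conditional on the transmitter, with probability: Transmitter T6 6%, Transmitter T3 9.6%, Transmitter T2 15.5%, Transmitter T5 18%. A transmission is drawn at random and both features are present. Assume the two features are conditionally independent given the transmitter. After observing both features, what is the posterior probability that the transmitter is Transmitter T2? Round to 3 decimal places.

With a uniform prior (1/4 each), posterior ∝ likelihood:
  Transmitter T6: 0.1 × 0.06 = 0.006
  Transmitter T3: 0.104 × 0.096 = 0.009984
  Transmitter T2: 0.106 × 0.155 = 0.01643
  Transmitter T5: 0.125 × 0.18 = 0.0225
Total = 0.054914.
P(Transmitter T2 | evidence) = 0.01643 / 0.054914 ≈ 0.299.

0.299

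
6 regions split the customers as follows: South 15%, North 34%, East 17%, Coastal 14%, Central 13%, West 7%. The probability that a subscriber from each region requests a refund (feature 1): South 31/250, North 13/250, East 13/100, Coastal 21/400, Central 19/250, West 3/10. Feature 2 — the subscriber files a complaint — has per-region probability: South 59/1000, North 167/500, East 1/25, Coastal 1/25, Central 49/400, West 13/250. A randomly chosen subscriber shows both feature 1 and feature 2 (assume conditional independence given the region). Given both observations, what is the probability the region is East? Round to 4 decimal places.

Unnormalized posteriors (prior × likelihood):
  South: 0.15 × 0.124 × 0.059 = 0.0010974
  North: 0.34 × 0.052 × 0.334 = 0.00590512
  East: 0.17 × 0.13 × 0.04 = 0.000884
  Coastal: 0.14 × 0.0525 × 0.04 = 0.000294
  Central: 0.13 × 0.076 × 0.1225 = 0.0012103
  West: 0.07 × 0.3 × 0.052 = 0.001092
Total = 0.01048282.
P(East | evidence) = 0.000884 / 0.01048282 ≈ 0.0843.

0.0843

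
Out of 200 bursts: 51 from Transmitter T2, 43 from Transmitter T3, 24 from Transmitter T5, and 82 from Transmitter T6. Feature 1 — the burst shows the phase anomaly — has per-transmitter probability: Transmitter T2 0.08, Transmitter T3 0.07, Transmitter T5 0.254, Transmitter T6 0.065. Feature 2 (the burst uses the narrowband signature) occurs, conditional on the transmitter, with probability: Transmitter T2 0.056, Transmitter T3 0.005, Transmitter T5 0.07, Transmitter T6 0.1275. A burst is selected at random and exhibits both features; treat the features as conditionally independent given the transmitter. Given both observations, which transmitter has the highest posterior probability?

By Bayes' rule, posterior ∝ prior × likelihood:
  Transmitter T2: 0.255 × 0.08 × 0.056 = 0.0011424
  Transmitter T3: 0.215 × 0.07 × 0.005 = 0.00007525
  Transmitter T5: 0.12 × 0.254 × 0.07 = 0.0021336
  Transmitter T6: 0.41 × 0.065 × 0.1275 = 0.003397875
Normalizing constant = 0.006749125.
Largest term belongs to Transmitter T6, so Transmitter T6 is most probable.

Transmitter T6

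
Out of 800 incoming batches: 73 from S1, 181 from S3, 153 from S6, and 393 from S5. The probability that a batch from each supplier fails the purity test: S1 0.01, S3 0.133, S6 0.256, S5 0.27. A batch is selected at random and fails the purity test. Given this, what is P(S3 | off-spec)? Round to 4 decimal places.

Prior × likelihood for each hypothesis:
  S1: 0.09125 × 0.01 = 0.0009125
  S3: 0.22625 × 0.133 = 0.03009125
  S6: 0.19125 × 0.256 = 0.04896
  S5: 0.49125 × 0.27 = 0.1326375
Sum = 0.21260125.
P(S3 | evidence) = 0.03009125 / 0.21260125 ≈ 0.1415.

0.1415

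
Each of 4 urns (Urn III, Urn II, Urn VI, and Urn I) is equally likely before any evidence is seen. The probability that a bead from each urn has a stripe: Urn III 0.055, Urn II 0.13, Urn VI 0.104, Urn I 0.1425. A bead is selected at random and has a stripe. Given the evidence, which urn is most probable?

Urn I

Since the prior is uniform, the posterior is proportional to the likelihood:
  Urn III: 0.055
  Urn II: 0.13
  Urn VI: 0.104
  Urn I: 0.1425
Sum = 0.4315.
Largest term belongs to Urn I, so Urn I is most probable.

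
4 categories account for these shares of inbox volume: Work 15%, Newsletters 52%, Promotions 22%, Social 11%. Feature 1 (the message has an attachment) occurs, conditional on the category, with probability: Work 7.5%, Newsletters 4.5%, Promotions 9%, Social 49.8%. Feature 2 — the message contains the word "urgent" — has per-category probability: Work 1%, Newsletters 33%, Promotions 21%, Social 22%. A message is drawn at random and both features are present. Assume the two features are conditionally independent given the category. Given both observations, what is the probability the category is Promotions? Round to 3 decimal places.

By Bayes' rule, posterior ∝ prior × likelihood:
  Work: 0.15 × 0.075 × 0.01 = 0.0001125
  Newsletters: 0.52 × 0.045 × 0.33 = 0.007722
  Promotions: 0.22 × 0.09 × 0.21 = 0.004158
  Social: 0.11 × 0.498 × 0.22 = 0.0120516
Total = 0.0240441.
P(Promotions | evidence) = 0.004158 / 0.0240441 ≈ 0.173.

0.173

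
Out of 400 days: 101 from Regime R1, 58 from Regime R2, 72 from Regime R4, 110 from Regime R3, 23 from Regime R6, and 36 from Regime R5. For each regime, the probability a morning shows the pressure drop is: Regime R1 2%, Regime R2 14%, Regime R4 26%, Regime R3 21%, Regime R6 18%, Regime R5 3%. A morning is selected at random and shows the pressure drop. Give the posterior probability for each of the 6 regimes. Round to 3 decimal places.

Regime R1 0.035, Regime R2 0.142, Regime R4 0.327, Regime R3 0.404, Regime R6 0.072, Regime R5 0.019

By Bayes' rule, posterior ∝ prior × likelihood:
  Regime R1: 0.2525 × 0.02 = 0.00505
  Regime R2: 0.145 × 0.14 = 0.0203
  Regime R4: 0.18 × 0.26 = 0.0468
  Regime R3: 0.275 × 0.21 = 0.05775
  Regime R6: 0.0575 × 0.18 = 0.01035
  Regime R5: 0.09 × 0.03 = 0.0027
Sum = 0.14295.
P(Regime R1 | drop) = 0.00505/0.14295 ≈ 0.035
P(Regime R2 | drop) = 0.0203/0.14295 ≈ 0.142
P(Regime R4 | drop) = 0.0468/0.14295 ≈ 0.327
P(Regime R3 | drop) = 0.05775/0.14295 ≈ 0.404
P(Regime R6 | drop) = 0.01035/0.14295 ≈ 0.072
P(Regime R5 | drop) = 0.0027/0.14295 ≈ 0.019
(Check: 0.035+0.142+0.327+0.404+0.072+0.019 = 0.999.)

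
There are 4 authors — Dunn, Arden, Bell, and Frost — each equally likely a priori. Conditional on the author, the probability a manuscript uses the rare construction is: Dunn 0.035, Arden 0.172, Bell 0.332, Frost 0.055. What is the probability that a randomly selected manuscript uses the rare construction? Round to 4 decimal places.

0.1485

With a uniform prior (1/4 each), posterior ∝ likelihood:
  Dunn: 0.035
  Arden: 0.172
  Bell: 0.332
  Frost: 0.055
P(rare-form) = (1/4) × (0.035 + 0.172 + 0.332 + 0.055) = 0.594/4 ≈ 0.1485.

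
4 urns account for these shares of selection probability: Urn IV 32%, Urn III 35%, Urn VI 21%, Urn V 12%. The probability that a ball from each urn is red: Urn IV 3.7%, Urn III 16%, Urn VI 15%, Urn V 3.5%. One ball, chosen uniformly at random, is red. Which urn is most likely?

By Bayes' rule, posterior ∝ prior × likelihood:
  Urn IV: 0.32 × 0.037 = 0.01184
  Urn III: 0.35 × 0.16 = 0.056
  Urn VI: 0.21 × 0.15 = 0.0315
  Urn V: 0.12 × 0.035 = 0.0042
Normalizing constant = 0.10354.
Largest term belongs to Urn III, so Urn III is most probable.

Urn III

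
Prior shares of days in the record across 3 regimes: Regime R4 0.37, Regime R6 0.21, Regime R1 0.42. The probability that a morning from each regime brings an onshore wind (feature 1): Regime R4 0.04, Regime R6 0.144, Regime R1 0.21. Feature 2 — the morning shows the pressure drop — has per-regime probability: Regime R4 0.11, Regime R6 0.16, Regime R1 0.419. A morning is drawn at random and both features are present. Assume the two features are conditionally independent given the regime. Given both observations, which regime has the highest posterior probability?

Compute prior × likelihood for every hypothesis:
  Regime R4: 0.37 × 0.04 × 0.11 = 0.001628
  Regime R6: 0.21 × 0.144 × 0.16 = 0.0048384
  Regime R1: 0.42 × 0.21 × 0.419 = 0.0369558
Sum = 0.0434222.
Largest term belongs to Regime R1, so Regime R1 is most probable.

Regime R1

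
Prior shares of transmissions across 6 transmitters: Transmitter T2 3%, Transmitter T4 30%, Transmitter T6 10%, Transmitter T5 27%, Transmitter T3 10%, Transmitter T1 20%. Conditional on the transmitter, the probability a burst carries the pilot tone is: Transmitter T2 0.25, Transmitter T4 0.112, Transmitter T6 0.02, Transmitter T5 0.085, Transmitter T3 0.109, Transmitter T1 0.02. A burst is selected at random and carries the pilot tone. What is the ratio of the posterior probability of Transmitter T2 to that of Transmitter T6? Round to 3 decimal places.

Compute prior × likelihood for every hypothesis:
  Transmitter T2: 0.03 × 0.25 = 0.0075
  Transmitter T4: 0.3 × 0.112 = 0.0336
  Transmitter T6: 0.1 × 0.02 = 0.002
  Transmitter T5: 0.27 × 0.085 = 0.02295
  Transmitter T3: 0.1 × 0.109 = 0.0109
  Transmitter T1: 0.2 × 0.02 = 0.004
Total = 0.08095.
The ratio is 0.0075 / 0.002 (the normalizer cancels) = 3.750.

3.750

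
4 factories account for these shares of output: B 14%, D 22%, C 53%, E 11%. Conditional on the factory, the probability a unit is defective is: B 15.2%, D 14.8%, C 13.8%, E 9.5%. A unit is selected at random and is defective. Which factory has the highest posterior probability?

By Bayes' rule, posterior ∝ prior × likelihood:
  B: 0.14 × 0.152 = 0.02128
  D: 0.22 × 0.148 = 0.03256
  C: 0.53 × 0.138 = 0.07314
  E: 0.11 × 0.095 = 0.01045
Sum = 0.13743.
Largest term belongs to C, so C is most probable.

C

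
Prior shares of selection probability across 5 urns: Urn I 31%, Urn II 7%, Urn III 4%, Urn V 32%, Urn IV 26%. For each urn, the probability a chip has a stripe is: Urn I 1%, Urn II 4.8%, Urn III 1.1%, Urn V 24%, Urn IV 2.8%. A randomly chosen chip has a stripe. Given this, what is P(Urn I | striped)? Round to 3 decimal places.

By Bayes' rule, posterior ∝ prior × likelihood:
  Urn I: 0.31 × 0.01 = 0.0031
  Urn II: 0.07 × 0.048 = 0.00336
  Urn III: 0.04 × 0.011 = 0.00044
  Urn V: 0.32 × 0.24 = 0.0768
  Urn IV: 0.26 × 0.028 = 0.00728
Sum = 0.09098.
P(Urn I | evidence) = 0.0031 / 0.09098 ≈ 0.034.

0.034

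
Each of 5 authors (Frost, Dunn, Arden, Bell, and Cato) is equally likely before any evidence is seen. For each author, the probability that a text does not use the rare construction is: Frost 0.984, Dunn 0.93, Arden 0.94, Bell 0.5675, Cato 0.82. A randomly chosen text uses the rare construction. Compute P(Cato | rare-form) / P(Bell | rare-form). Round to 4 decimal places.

Taking complements, P(rare-form | each) = Frost 0.016, Dunn 0.07, Arden 0.06, Bell 0.4325, Cato 0.18.
Since the prior is uniform, the posterior is proportional to the likelihood:
  Frost: 0.016
  Dunn: 0.07
  Arden: 0.06
  Bell: 0.4325
  Cato: 0.18
Normalizing constant = 0.7585.
The ratio is 0.18 / 0.4325 (the normalizer cancels) = 0.4162.

0.4162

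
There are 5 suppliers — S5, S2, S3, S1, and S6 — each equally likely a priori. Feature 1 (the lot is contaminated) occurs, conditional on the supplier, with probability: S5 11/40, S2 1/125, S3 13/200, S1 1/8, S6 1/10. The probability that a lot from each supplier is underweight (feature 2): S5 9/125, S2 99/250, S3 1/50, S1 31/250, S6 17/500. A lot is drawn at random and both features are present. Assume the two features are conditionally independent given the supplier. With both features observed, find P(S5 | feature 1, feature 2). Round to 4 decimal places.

0.4587

Since the prior is uniform, the posterior is proportional to the likelihood:
  S5: 0.275 × 0.072 = 0.0198
  S2: 0.008 × 0.396 = 0.003168
  S3: 0.065 × 0.02 = 0.0013
  S1: 0.125 × 0.124 = 0.0155
  S6: 0.1 × 0.034 = 0.0034
Normalizing constant = 0.043168.
P(S5 | evidence) = 0.0198 / 0.043168 ≈ 0.4587.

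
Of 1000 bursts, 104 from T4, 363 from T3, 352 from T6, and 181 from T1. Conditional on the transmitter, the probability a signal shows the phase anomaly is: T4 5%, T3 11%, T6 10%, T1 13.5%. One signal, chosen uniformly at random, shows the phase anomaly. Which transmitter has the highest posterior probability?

Prior × likelihood for each hypothesis:
  T4: 0.104 × 0.05 = 0.0052
  T3: 0.363 × 0.11 = 0.03993
  T6: 0.352 × 0.1 = 0.0352
  T1: 0.181 × 0.135 = 0.024435
Sum = 0.104765.
Largest term belongs to T3, so T3 is most probable.

T3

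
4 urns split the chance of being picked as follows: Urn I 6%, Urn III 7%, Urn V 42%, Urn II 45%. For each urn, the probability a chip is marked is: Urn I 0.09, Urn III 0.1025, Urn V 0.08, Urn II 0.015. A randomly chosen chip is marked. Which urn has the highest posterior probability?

Urn V

Unnormalized posteriors (prior × likelihood):
  Urn I: 0.06 × 0.09 = 0.0054
  Urn III: 0.07 × 0.1025 = 0.007175
  Urn V: 0.42 × 0.08 = 0.0336
  Urn II: 0.45 × 0.015 = 0.00675
Normalizing constant = 0.052925.
Largest term belongs to Urn V, so Urn V is most probable.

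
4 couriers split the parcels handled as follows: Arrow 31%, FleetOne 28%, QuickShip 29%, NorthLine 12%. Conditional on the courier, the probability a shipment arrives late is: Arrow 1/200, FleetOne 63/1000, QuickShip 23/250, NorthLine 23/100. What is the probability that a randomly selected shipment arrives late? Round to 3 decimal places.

0.073

By Bayes' rule, posterior ∝ prior × likelihood:
  Arrow: 0.31 × 0.005 = 0.00155
  FleetOne: 0.28 × 0.063 = 0.01764
  QuickShip: 0.29 × 0.092 = 0.02668
  NorthLine: 0.12 × 0.23 = 0.0276
P(late) = 0.00155 + 0.01764 + 0.02668 + 0.0276 = 0.07347 → 0.073.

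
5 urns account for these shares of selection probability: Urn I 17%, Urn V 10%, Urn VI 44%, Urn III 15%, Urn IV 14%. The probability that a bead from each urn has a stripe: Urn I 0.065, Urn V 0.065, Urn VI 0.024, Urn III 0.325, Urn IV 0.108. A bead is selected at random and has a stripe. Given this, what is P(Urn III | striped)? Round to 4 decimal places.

0.5300

Prior × likelihood for each hypothesis:
  Urn I: 0.17 × 0.065 = 0.01105
  Urn V: 0.1 × 0.065 = 0.0065
  Urn VI: 0.44 × 0.024 = 0.01056
  Urn III: 0.15 × 0.325 = 0.04875
  Urn IV: 0.14 × 0.108 = 0.01512
Normalizing constant = 0.09198.
P(Urn III | evidence) = 0.04875 / 0.09198 ≈ 0.5300.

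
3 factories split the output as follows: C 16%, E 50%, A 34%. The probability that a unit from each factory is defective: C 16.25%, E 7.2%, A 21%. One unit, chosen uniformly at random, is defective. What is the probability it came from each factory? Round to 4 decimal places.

C 0.1949, E 0.2699, A 0.5352

Prior × likelihood for each hypothesis:
  C: 0.16 × 0.1625 = 0.026
  E: 0.5 × 0.072 = 0.036
  A: 0.34 × 0.21 = 0.0714
Normalizing constant = 0.1334.
P(C | defective) = 0.026/0.1334 ≈ 0.1949
P(E | defective) = 0.036/0.1334 ≈ 0.2699
P(A | defective) = 0.0714/0.1334 ≈ 0.5352
(Check: 0.1949+0.2699+0.5352 = 1.0000.)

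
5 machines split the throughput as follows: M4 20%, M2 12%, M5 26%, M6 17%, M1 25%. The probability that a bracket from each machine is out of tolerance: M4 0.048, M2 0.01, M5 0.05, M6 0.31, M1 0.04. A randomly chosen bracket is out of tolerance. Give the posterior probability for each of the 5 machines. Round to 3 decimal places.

M4 0.111, M2 0.014, M5 0.150, M6 0.609, M1 0.116

By Bayes' rule, posterior ∝ prior × likelihood:
  M4: 0.2 × 0.048 = 0.0096
  M2: 0.12 × 0.01 = 0.0012
  M5: 0.26 × 0.05 = 0.013
  M6: 0.17 × 0.31 = 0.0527
  M1: 0.25 × 0.04 = 0.01
Normalizing constant = 0.0865.
P(M4 | oversize) = 0.0096/0.0865 ≈ 0.111
P(M2 | oversize) = 0.0012/0.0865 ≈ 0.014
P(M5 | oversize) = 0.013/0.0865 ≈ 0.150
P(M6 | oversize) = 0.0527/0.0865 ≈ 0.609
P(M1 | oversize) = 0.01/0.0865 ≈ 0.116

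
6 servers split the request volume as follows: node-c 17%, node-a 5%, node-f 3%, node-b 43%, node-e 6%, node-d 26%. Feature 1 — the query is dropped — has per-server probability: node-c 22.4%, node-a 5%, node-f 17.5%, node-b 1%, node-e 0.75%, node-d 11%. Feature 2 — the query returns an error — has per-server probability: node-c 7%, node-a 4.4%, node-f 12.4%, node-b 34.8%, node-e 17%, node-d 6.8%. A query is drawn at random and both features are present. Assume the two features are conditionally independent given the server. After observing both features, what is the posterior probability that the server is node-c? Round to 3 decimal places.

0.384

By Bayes' rule, posterior ∝ prior × likelihood:
  node-c: 0.17 × 0.224 × 0.07 = 0.0026656
  node-a: 0.05 × 0.05 × 0.044 = 0.00011
  node-f: 0.03 × 0.175 × 0.124 = 0.000651
  node-b: 0.43 × 0.01 × 0.348 = 0.0014964
  node-e: 0.06 × 0.0075 × 0.17 = 0.0000765
  node-d: 0.26 × 0.11 × 0.068 = 0.0019448
Total = 0.0069443.
P(node-c | evidence) = 0.0026656 / 0.0069443 ≈ 0.384.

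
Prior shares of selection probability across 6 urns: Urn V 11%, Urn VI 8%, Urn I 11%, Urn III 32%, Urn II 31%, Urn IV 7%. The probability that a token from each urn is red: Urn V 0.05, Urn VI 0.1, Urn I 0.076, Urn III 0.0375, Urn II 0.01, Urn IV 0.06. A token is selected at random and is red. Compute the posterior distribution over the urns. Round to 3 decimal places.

Urn V 0.134, Urn VI 0.194, Urn I 0.203, Urn III 0.292, Urn II 0.075, Urn IV 0.102

Unnormalized posteriors (prior × likelihood):
  Urn V: 0.11 × 0.05 = 0.0055
  Urn VI: 0.08 × 0.1 = 0.008
  Urn I: 0.11 × 0.076 = 0.00836
  Urn III: 0.32 × 0.0375 = 0.012
  Urn II: 0.31 × 0.01 = 0.0031
  Urn IV: 0.07 × 0.06 = 0.0042
Normalizing constant = 0.04116.
P(Urn V | red) = 0.0055/0.04116 ≈ 0.134
P(Urn VI | red) = 0.008/0.04116 ≈ 0.194
P(Urn I | red) = 0.00836/0.04116 ≈ 0.203
P(Urn III | red) = 0.012/0.04116 ≈ 0.292
P(Urn II | red) = 0.0031/0.04116 ≈ 0.075
P(Urn IV | red) = 0.0042/0.04116 ≈ 0.102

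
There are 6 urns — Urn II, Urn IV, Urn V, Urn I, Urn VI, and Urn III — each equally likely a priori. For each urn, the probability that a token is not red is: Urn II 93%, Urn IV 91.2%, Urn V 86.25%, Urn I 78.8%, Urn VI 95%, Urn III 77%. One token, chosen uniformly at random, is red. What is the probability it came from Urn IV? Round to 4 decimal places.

Taking complements, P(red | each) = Urn II 0.07, Urn IV 0.088, Urn V 0.1375, Urn I 0.212, Urn VI 0.05, Urn III 0.23.
With a uniform prior (1/6 each), posterior ∝ likelihood:
  Urn II: 0.07
  Urn IV: 0.088
  Urn V: 0.1375
  Urn I: 0.212
  Urn VI: 0.05
  Urn III: 0.23
Normalizing constant = 0.7875.
P(Urn IV | evidence) = 0.088 / 0.7875 ≈ 0.1117.

0.1117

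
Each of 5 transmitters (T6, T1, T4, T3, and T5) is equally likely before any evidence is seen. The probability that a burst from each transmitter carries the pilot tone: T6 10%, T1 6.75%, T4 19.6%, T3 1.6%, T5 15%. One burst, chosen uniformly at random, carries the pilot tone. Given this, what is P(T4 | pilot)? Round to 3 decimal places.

0.370

Since the prior is uniform, the posterior is proportional to the likelihood:
  T6: 0.1
  T1: 0.0675
  T4: 0.196
  T3: 0.016
  T5: 0.15
Normalizing constant = 0.5295.
P(T4 | evidence) = 0.196 / 0.5295 ≈ 0.370.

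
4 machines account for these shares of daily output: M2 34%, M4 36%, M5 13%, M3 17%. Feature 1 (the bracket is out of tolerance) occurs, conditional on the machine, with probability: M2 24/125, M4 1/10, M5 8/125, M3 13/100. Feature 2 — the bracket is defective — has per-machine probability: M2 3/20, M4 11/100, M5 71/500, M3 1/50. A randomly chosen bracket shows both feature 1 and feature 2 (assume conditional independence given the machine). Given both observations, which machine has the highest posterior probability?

M2

Unnormalized posteriors (prior × likelihood):
  M2: 0.34 × 0.192 × 0.15 = 0.009792
  M4: 0.36 × 0.1 × 0.11 = 0.00396
  M5: 0.13 × 0.064 × 0.142 = 0.00118144
  M3: 0.17 × 0.13 × 0.02 = 0.000442
Normalizing constant = 0.01537544.
Largest term belongs to M2, so M2 is most probable.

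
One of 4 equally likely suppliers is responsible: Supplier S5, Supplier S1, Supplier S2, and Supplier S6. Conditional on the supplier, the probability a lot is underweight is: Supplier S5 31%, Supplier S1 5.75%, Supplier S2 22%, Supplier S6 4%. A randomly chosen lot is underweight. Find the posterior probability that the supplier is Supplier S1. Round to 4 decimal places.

0.0916

With a uniform prior (1/4 each), posterior ∝ likelihood:
  Supplier S5: 0.31
  Supplier S1: 0.0575
  Supplier S2: 0.22
  Supplier S6: 0.04
Sum = 0.6275.
P(Supplier S1 | evidence) = 0.0575 / 0.6275 ≈ 0.0916.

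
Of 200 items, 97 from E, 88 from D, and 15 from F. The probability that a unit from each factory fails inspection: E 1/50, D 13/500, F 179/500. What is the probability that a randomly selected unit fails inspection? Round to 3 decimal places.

0.048

Prior × likelihood for each hypothesis:
  E: 0.485 × 0.02 = 0.0097
  D: 0.44 × 0.026 = 0.01144
  F: 0.075 × 0.358 = 0.02685
P(nonconforming) = 0.0097 + 0.01144 + 0.02685 = 0.04799 → 0.048.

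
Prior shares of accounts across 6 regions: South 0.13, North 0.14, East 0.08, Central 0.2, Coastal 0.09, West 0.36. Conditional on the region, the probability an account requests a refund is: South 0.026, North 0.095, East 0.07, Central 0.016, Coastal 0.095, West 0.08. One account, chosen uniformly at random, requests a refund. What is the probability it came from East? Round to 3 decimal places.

Compute prior × likelihood for every hypothesis:
  South: 0.13 × 0.026 = 0.00338
  North: 0.14 × 0.095 = 0.0133
  East: 0.08 × 0.07 = 0.0056
  Central: 0.2 × 0.016 = 0.0032
  Coastal: 0.09 × 0.095 = 0.00855
  West: 0.36 × 0.08 = 0.0288
Total = 0.06283.
P(East | evidence) = 0.0056 / 0.06283 ≈ 0.089.

0.089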